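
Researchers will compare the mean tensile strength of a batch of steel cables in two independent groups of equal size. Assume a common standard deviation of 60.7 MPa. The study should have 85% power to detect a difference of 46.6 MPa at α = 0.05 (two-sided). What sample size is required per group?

For two equal groups, n per group = 2·((z_{α/2} + z_β)·σ/δ)².
z_{α/2} = 1.960; z_β = 1.036 (power 85%).
n = 2 × (2.996 × 60.7 / 46.6)² = 2 × 15.23 = 30.46
Round up: n = 31 per group.

31 per group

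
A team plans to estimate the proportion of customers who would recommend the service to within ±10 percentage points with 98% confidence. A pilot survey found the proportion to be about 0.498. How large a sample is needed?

n = 136

For a proportion with margin E = 0.1 at 98% confidence, z = 2.326.
n = p̂(1−p̂)(z/E)² = 0.498 × 0.502 × (2.326/0.1)² = 135.25
Round up: n = 136.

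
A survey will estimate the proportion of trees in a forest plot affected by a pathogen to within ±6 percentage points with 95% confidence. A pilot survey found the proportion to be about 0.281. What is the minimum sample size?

For a proportion with margin E = 0.06 at 95% confidence, z = 1.960.
n = p̂(1−p̂)(z/E)² = 0.281 × 0.719 × (1.960/0.06)² = 215.60
Round up: n = 216.

216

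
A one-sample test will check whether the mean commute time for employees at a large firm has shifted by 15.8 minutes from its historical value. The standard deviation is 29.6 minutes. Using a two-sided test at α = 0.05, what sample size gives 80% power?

28

For a one-sample z-test, n = ((z_{α/2} + z_β)·σ/δ)².
z_{α/2} = 1.960 (two-sided α = 0.05); z_β = 0.842 (power 80% → β = 0.2).
n = (2.802 × 29.6 / 15.8)² = 27.56
Round up: n = 28.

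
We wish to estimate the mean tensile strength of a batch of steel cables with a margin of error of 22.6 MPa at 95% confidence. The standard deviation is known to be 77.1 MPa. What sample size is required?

45

For a mean, the margin of error is E = z·σ/√n, so n = (zσ/E)².
At 95% confidence, z = 1.960.
n = (1.960 × 77.1 / 22.6)² = 44.71
Round up: n = 45.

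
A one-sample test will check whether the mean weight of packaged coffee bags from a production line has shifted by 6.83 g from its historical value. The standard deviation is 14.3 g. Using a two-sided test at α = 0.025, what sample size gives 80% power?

42

For a one-sample z-test, n = ((z_{α/2} + z_β)·σ/δ)².
z_{α/2} = 2.241 (two-sided α = 0.025); z_β = 0.842 (power 80% → β = 0.2).
n = (3.083 × 14.3 / 6.83)² = 41.67
Round up: n = 42.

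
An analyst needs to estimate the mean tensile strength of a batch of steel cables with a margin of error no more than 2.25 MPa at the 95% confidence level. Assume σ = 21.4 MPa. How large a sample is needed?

348

For a mean, the margin of error is E = z·σ/√n, so n = (zσ/E)².
At 95% confidence, z = 1.960.
n = (1.960 × 21.4 / 2.25)² = 347.52
Round up: n = 348.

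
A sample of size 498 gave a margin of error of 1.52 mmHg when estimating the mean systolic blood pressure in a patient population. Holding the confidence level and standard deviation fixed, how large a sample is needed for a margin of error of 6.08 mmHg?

Margin of error scales as 1/√n, so n₂ = n₁·(E₁/E₂)².
n₂ = 498 × (1.52/6.08)² = 498 × 0.0625 = 31.12
Round up: n₂ = 32.

n = 32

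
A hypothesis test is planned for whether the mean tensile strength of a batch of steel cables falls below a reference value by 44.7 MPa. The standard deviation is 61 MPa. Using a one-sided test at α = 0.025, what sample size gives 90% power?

20

For a one-sample z-test, n = ((z_α + z_β)·σ/δ)².
z_α = 1.960 (one-sided α = 0.025); z_β = 1.282 (power 90% → β = 0.1).
n = (3.242 × 61 / 44.7)² = 19.57
Round up: n = 20.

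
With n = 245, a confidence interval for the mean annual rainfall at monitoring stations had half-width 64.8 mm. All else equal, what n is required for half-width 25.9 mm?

Margin of error scales as 1/√n, so n₂ = n₁·(E₁/E₂)².
n₂ = 245 × (64.8/25.9)² = 245 × 6.26 = 1533.70
Round up: n₂ = 1534.

n = 1534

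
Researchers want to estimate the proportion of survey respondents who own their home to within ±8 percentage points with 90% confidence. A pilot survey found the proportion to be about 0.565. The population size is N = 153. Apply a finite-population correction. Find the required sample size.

For a proportion with margin E = 0.08 at 90% confidence, z = 1.645.
n = p̂(1−p̂)(z/E)² = 0.565 × 0.435 × (1.645/0.08)² = 103.92 — call this n₀.
Finite-population correction with N = 153: n = n₀ / (1 + (n₀−1)/N) = 103.92 / 1.673 = 62.12
Round up: n = 63.

63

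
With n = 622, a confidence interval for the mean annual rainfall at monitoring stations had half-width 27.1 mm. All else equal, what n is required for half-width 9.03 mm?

Margin of error scales as 1/√n, so n₂ = n₁·(E₁/E₂)².
n₂ = 622 × (27.1/9.03)² = 622 × 9.007 = 5602.35
Round up: n₂ = 5603.

n = 5603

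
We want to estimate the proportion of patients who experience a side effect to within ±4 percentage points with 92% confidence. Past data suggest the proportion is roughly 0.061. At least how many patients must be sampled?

110

For a proportion with margin E = 0.04 at 92% confidence, z = 1.751.
n = p̂(1−p̂)(z/E)² = 0.061 × 0.939 × (1.751/0.04)² = 109.76
Round up: n = 110.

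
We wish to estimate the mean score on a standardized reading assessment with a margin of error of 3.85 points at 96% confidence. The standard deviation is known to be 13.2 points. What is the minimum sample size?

n = 50

For a mean, the margin of error is E = z·σ/√n, so n = (zσ/E)².
At 96% confidence, z = 2.054.
n = (2.054 × 13.2 / 3.85)² = 49.59
Round up: n = 50.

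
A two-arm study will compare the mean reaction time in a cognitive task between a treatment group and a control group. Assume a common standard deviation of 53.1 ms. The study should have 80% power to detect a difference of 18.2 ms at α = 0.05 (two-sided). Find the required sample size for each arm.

134 per group

For two equal groups, n per group = 2·((z_{α/2} + z_β)·σ/δ)².
z_{α/2} = 1.960; z_β = 0.842 (power 80%).
n = 2 × (2.802 × 53.1 / 18.2)² = 2 × 66.83 = 133.66
Round up: n = 134 per group.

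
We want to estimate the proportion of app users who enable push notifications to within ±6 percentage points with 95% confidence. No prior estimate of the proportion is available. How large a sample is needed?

For a proportion with margin E = 0.06 at 95% confidence, z = 1.960.
With no prior estimate, use p = 0.5, which maximizes p(1−p) at 0.25.
n = 0.25 × (z/E)² = 0.25 × (1.960/0.06)² = 266.78
Round up: n = 267.

n = 267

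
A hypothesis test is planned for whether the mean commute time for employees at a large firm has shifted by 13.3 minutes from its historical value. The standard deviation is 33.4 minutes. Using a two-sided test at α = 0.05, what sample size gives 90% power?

67

For a one-sample z-test, n = ((z_{α/2} + z_β)·σ/δ)².
z_{α/2} = 1.960 (two-sided α = 0.05); z_β = 1.282 (power 90% → β = 0.1).
n = (3.242 × 33.4 / 13.3)² = 66.29
Round up: n = 67.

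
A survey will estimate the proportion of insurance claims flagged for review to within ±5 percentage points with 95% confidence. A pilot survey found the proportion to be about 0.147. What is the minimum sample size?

n = 193

For a proportion with margin E = 0.05 at 95% confidence, z = 1.960.
n = p̂(1−p̂)(z/E)² = 0.147 × 0.853 × (1.960/0.05)² = 192.68
Round up: n = 193.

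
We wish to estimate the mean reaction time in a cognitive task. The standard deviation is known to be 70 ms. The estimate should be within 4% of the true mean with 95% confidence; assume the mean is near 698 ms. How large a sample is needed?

25

For a mean, the margin of error is E = z·σ/√n, so n = (zσ/E)².
At 95% confidence, z = 1.960.
E = 4% of 698 = 27.92 ms.
n = (1.960 × 70 / 27.92)² = 24.15
Round up: n = 25.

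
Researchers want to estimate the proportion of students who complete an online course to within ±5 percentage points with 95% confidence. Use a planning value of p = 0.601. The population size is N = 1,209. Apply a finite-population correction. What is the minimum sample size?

283

For a proportion with margin E = 0.05 at 95% confidence, z = 1.960.
n = p̂(1−p̂)(z/E)² = 0.601 × 0.399 × (1.960/0.05)² = 368.48 — call this n₀.
Finite-population correction with N = 1,209: n = n₀ / (1 + (n₀−1)/N) = 368.48 / 1.304 = 282.58
Round up: n = 283.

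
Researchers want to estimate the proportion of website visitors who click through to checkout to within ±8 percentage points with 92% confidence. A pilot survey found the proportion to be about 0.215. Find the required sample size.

For a proportion with margin E = 0.08 at 92% confidence, z = 1.751.
n = p̂(1−p̂)(z/E)² = 0.215 × 0.785 × (1.751/0.08)² = 80.85
Round up: n = 81.

n = 81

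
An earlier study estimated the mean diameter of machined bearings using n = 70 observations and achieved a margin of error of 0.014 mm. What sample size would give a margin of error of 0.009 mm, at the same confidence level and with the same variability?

Margin of error scales as 1/√n, so n₂ = n₁·(E₁/E₂)².
n₂ = 70 × (0.014/0.009)² = 70 × 2.42 = 169.40
Round up: n₂ = 170.

n = 170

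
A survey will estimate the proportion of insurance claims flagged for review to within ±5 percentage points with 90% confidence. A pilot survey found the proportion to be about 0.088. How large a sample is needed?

For a proportion with margin E = 0.05 at 90% confidence, z = 1.645.
n = p̂(1−p̂)(z/E)² = 0.088 × 0.912 × (1.645/0.05)² = 86.87
Round up: n = 87.

n = 87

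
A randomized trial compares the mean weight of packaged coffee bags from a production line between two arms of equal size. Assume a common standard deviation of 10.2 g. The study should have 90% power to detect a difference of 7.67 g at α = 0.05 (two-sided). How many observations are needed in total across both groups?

For two equal groups, n per group = 2·((z_{α/2} + z_β)·σ/δ)².
z_{α/2} = 1.960; z_β = 1.282 (power 90%).
n = 2 × (3.242 × 10.2 / 7.67)² = 2 × 18.59 = 37.18
Round up: n = 38 per group.
Total across both groups: 2 × 38 = 76.

76 total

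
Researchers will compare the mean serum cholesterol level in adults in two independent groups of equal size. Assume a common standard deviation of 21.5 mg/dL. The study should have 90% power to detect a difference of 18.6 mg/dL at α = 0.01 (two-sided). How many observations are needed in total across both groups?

80 total

For two equal groups, n per group = 2·((z_{α/2} + z_β)·σ/δ)².
z_{α/2} = 2.576; z_β = 1.282 (power 90%).
n = 2 × (3.858 × 21.5 / 18.6)² = 2 × 19.89 = 39.78
Round up: n = 40 per group.
Total across both groups: 2 × 40 = 80.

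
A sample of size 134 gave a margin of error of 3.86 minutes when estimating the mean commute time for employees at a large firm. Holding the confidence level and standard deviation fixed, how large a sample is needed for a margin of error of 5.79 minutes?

Margin of error scales as 1/√n, so n₂ = n₁·(E₁/E₂)².
n₂ = 134 × (3.86/5.79)² = 134 × 0.4444 = 59.55
Round up: n₂ = 60.

60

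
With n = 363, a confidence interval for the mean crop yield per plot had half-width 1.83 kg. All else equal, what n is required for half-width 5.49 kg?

41

Margin of error scales as 1/√n, so n₂ = n₁·(E₁/E₂)².
n₂ = 363 × (1.83/5.49)² = 363 × 0.1111 = 40.33
Round up: n₂ = 41.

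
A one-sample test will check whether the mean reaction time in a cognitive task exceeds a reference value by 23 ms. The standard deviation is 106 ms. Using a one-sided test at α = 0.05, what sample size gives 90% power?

n = 182

For a one-sample z-test, n = ((z_α + z_β)·σ/δ)².
z_α = 1.645 (one-sided α = 0.05); z_β = 1.282 (power 90% → β = 0.1).
n = (2.927 × 106 / 23)² = 181.97
Round up: n = 182.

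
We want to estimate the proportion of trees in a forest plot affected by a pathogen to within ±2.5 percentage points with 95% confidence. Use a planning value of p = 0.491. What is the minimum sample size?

1537

For a proportion with margin E = 0.025 at 95% confidence, z = 1.960.
n = p̂(1−p̂)(z/E)² = 0.491 × 0.509 × (1.960/0.025)² = 1536.14
Round up: n = 1537.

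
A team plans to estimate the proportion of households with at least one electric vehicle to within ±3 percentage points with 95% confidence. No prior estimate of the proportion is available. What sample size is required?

n = 1068

For a proportion with margin E = 0.03 at 95% confidence, z = 1.960.
With no prior estimate, use p = 0.5, which maximizes p(1−p) at 0.25.
n = 0.25 × (z/E)² = 0.25 × (1.960/0.03)² = 1067.11
Round up: n = 1068.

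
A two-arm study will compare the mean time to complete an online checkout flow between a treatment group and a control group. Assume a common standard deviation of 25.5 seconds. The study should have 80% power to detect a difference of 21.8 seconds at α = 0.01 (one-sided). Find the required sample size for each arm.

28 per group

For two equal groups, n per group = 2·((z_α + z_β)·σ/δ)².
z_α = 2.326; z_β = 0.842 (power 80%).
n = 2 × (3.168 × 25.5 / 21.8)² = 2 × 13.73 = 27.46
Round up: n = 28 per group.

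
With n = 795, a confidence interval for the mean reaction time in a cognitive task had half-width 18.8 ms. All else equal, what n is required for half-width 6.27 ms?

7148

Margin of error scales as 1/√n, so n₂ = n₁·(E₁/E₂)².
n₂ = 795 × (18.8/6.27)² = 795 × 8.99 = 7147.05
Round up: n₂ = 7148.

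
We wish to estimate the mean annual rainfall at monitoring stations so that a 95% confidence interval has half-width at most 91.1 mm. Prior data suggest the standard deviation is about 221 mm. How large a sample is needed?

For a mean, the margin of error is E = z·σ/√n, so n = (zσ/E)².
At 95% confidence, z = 1.960.
n = (1.960 × 221 / 91.1)² = 22.61
Round up: n = 23.

23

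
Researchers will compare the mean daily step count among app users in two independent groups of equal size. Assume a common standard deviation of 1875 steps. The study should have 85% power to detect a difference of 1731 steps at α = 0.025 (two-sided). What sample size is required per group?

For two equal groups, n per group = 2·((z_{α/2} + z_β)·σ/δ)².
z_{α/2} = 2.241; z_β = 1.036 (power 85%).
n = 2 × (3.277 × 1875 / 1731)² = 2 × 12.60 = 25.20
Round up: n = 26 per group.

26 per group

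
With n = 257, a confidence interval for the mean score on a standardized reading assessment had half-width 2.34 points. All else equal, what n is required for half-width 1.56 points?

n = 579

Margin of error scales as 1/√n, so n₂ = n₁·(E₁/E₂)².
n₂ = 257 × (2.34/1.56)² = 257 × 2.25 = 578.25
Round up: n₂ = 579.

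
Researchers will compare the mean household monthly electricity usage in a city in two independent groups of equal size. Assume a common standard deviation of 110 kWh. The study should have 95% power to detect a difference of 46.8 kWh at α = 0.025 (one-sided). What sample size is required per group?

144 per group

For two equal groups, n per group = 2·((z_α + z_β)·σ/δ)².
z_α = 1.960; z_β = 1.645 (power 95%).
n = 2 × (3.605 × 110 / 46.8)² = 2 × 71.80 = 143.60
Round up: n = 144 per group.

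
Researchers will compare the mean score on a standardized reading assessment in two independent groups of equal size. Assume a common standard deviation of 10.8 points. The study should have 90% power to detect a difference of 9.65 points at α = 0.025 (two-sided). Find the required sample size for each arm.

For two equal groups, n per group = 2·((z_{α/2} + z_β)·σ/δ)².
z_{α/2} = 2.241; z_β = 1.282 (power 90%).
n = 2 × (3.523 × 10.8 / 9.65)² = 2 × 15.55 = 31.10
Round up: n = 32 per group.

32 per group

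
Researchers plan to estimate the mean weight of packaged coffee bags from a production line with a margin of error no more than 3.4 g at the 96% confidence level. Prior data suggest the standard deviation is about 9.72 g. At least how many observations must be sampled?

35

For a mean, the margin of error is E = z·σ/√n, so n = (zσ/E)².
At 96% confidence, z = 2.054.
n = (2.054 × 9.72 / 3.4)² = 34.48
Round up: n = 35.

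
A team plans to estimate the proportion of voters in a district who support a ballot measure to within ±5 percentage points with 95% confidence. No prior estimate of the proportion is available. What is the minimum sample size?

For a proportion with margin E = 0.05 at 95% confidence, z = 1.960.
With no prior estimate, use p = 0.5, which maximizes p(1−p) at 0.25.
n = 0.25 × (z/E)² = 0.25 × (1.960/0.05)² = 384.16
Round up: n = 385.

385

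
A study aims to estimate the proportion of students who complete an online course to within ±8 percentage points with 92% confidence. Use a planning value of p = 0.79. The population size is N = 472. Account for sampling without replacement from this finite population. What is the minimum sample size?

69

For a proportion with margin E = 0.08 at 92% confidence, z = 1.751.
n = p̂(1−p̂)(z/E)² = 0.79 × 0.21 × (1.751/0.08)² = 79.48 — call this n₀.
Finite-population correction with N = 472: n = n₀ / (1 + (n₀−1)/N) = 79.48 / 1.166 = 68.16
Round up: n = 69.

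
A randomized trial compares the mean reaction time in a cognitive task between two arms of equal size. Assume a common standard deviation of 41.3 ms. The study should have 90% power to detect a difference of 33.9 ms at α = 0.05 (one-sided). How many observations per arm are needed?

For two equal groups, n per group = 2·((z_α + z_β)·σ/δ)².
z_α = 1.645; z_β = 1.282 (power 90%).
n = 2 × (2.927 × 41.3 / 33.9)² = 2 × 12.72 = 25.44
Round up: n = 26 per group.

26 per group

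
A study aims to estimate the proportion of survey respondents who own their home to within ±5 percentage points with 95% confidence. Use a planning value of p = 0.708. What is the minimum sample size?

For a proportion with margin E = 0.05 at 95% confidence, z = 1.960.
n = p̂(1−p̂)(z/E)² = 0.708 × 0.292 × (1.960/0.05)² = 317.68
Round up: n = 318.

318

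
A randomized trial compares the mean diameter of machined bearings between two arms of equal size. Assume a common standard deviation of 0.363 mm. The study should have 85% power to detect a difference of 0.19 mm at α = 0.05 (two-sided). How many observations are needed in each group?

For two equal groups, n per group = 2·((z_{α/2} + z_β)·σ/δ)².
z_{α/2} = 1.960; z_β = 1.036 (power 85%).
n = 2 × (2.996 × 0.363 / 0.19)² = 2 × 32.76 = 65.52
Round up: n = 66 per group.

66 per group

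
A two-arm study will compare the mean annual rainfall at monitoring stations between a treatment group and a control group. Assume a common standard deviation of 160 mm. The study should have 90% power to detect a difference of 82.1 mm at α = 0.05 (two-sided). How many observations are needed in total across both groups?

For two equal groups, n per group = 2·((z_{α/2} + z_β)·σ/δ)².
z_{α/2} = 1.960; z_β = 1.282 (power 90%).
n = 2 × (3.242 × 160 / 82.1)² = 2 × 39.92 = 79.84
Round up: n = 80 per group.
Total across both groups: 2 × 80 = 160.

160 total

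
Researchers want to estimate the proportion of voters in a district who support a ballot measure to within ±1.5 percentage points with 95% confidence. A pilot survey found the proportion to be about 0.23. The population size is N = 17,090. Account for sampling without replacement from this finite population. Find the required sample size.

For a proportion with margin E = 0.015 at 95% confidence, z = 1.960.
n = p̂(1−p̂)(z/E)² = 0.23 × 0.77 × (1.960/0.015)² = 3023.77 — call this n₀.
Finite-population correction with N = 17,090: n = n₀ / (1 + (n₀−1)/N) = 3023.77 / 1.177 = 2569.05
Round up: n = 2570.

n = 2570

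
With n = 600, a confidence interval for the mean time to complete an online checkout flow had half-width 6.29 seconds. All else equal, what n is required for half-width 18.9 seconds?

67

Margin of error scales as 1/√n, so n₂ = n₁·(E₁/E₂)².
n₂ = 600 × (6.29/18.9)² = 600 × 0.1108 = 66.48
Round up: n₂ = 67.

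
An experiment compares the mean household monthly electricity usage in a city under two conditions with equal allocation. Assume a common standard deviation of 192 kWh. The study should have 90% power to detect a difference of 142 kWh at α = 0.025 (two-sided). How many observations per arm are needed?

46 per group

For two equal groups, n per group = 2·((z_{α/2} + z_β)·σ/δ)².
z_{α/2} = 2.241; z_β = 1.282 (power 90%).
n = 2 × (3.523 × 192 / 142)² = 2 × 22.69 = 45.38
Round up: n = 46 per group.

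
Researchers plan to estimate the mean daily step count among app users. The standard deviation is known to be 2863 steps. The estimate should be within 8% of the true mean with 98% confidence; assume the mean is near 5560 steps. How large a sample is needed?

225

For a mean, the margin of error is E = z·σ/√n, so n = (zσ/E)².
At 98% confidence, z = 2.326.
E = 8% of 5560 = 444.8 steps.
n = (2.326 × 2863 / 444.8)² = 224.15
Round up: n = 225.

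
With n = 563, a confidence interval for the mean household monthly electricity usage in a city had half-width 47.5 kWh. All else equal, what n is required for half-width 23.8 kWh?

2243

Margin of error scales as 1/√n, so n₂ = n₁·(E₁/E₂)².
n₂ = 563 × (47.5/23.8)² = 563 × 3.983 = 2242.43
Round up: n₂ = 2243.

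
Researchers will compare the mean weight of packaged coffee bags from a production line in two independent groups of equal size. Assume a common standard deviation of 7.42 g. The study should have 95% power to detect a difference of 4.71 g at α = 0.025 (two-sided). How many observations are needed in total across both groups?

For two equal groups, n per group = 2·((z_{α/2} + z_β)·σ/δ)².
z_{α/2} = 2.241; z_β = 1.645 (power 95%).
n = 2 × (3.886 × 7.42 / 4.71)² = 2 × 37.48 = 74.96
Round up: n = 75 per group.
Total across both groups: 2 × 75 = 150.

150 total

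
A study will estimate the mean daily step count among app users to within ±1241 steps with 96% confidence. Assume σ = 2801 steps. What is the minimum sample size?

For a mean, the margin of error is E = z·σ/√n, so n = (zσ/E)².
At 96% confidence, z = 2.054.
n = (2.054 × 2801 / 1241)² = 21.49
Round up: n = 22.

22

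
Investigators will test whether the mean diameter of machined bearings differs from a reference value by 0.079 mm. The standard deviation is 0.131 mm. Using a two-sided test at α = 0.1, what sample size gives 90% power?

For a one-sample z-test, n = ((z_{α/2} + z_β)·σ/δ)².
z_{α/2} = 1.645 (two-sided α = 0.1); z_β = 1.282 (power 90% → β = 0.1).
n = (2.927 × 0.131 / 0.079)² = 23.56
Round up: n = 24.

n = 24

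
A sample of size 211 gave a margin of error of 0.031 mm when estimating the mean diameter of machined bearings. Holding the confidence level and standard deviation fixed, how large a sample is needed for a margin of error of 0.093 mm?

24

Margin of error scales as 1/√n, so n₂ = n₁·(E₁/E₂)².
n₂ = 211 × (0.031/0.093)² = 211 × 0.1111 = 23.44
Round up: n₂ = 24.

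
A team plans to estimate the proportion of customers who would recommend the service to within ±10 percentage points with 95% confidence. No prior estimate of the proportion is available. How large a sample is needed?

n = 97

For a proportion with margin E = 0.1 at 95% confidence, z = 1.960.
With no prior estimate, use p = 0.5, which maximizes p(1−p) at 0.25.
n = 0.25 × (z/E)² = 0.25 × (1.960/0.1)² = 96.04
Round up: n = 97.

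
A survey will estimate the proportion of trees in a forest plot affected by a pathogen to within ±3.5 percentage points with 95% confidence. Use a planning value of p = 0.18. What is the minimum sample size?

n = 463

For a proportion with margin E = 0.035 at 95% confidence, z = 1.960.
n = p̂(1−p̂)(z/E)² = 0.18 × 0.82 × (1.960/0.035)² = 462.87
Round up: n = 463.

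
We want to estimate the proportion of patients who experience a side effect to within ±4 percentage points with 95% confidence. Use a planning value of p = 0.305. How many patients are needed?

For a proportion with margin E = 0.04 at 95% confidence, z = 1.960.
n = p̂(1−p̂)(z/E)² = 0.305 × 0.695 × (1.960/0.04)² = 508.95
Round up: n = 509.

n = 509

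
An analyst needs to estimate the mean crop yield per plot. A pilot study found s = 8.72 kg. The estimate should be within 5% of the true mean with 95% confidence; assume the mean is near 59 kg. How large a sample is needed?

For a mean, the margin of error is E = z·σ/√n, so n = (zσ/E)².
At 95% confidence, z = 1.960.
E = 5% of 59 = 2.95 kg.
n = (1.960 × 8.72 / 2.95)² = 33.57
Round up: n = 34.

n = 34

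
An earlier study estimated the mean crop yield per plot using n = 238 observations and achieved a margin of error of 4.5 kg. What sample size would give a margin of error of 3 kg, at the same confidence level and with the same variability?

536

Margin of error scales as 1/√n, so n₂ = n₁·(E₁/E₂)².
n₂ = 238 × (4.5/3)² = 238 × 2.25 = 535.50
Round up: n₂ = 536.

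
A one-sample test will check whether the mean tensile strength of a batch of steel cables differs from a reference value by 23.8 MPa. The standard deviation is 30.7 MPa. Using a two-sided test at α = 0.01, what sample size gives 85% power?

22

For a one-sample z-test, n = ((z_{α/2} + z_β)·σ/δ)².
z_{α/2} = 2.576 (two-sided α = 0.01); z_β = 1.036 (power 85% → β = 0.15).
n = (3.612 × 30.7 / 23.8)² = 21.71
Round up: n = 22.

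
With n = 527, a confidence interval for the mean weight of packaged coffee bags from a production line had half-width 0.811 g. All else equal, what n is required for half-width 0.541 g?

Margin of error scales as 1/√n, so n₂ = n₁·(E₁/E₂)².
n₂ = 527 × (0.811/0.541)² = 527 × 2.247 = 1184.17
Round up: n₂ = 1185.

n = 1185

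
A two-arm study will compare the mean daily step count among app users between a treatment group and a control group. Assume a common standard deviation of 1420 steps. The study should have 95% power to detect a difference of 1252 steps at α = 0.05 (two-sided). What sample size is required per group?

34 per group

For two equal groups, n per group = 2·((z_{α/2} + z_β)·σ/δ)².
z_{α/2} = 1.960; z_β = 1.645 (power 95%).
n = 2 × (3.605 × 1420 / 1252)² = 2 × 16.72 = 33.44
Round up: n = 34 per group.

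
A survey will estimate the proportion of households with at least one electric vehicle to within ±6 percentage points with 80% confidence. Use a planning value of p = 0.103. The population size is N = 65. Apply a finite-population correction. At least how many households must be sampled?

For a proportion with margin E = 0.06 at 80% confidence, z = 1.282.
n = p̂(1−p̂)(z/E)² = 0.103 × 0.897 × (1.282/0.06)² = 42.18 — call this n₀.
Finite-population correction with N = 65: n = n₀ / (1 + (n₀−1)/N) = 42.18 / 1.634 = 25.81
Round up: n = 26.

26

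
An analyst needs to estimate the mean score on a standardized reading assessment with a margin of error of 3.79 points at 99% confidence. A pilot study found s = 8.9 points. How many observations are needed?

37

For a mean, the margin of error is E = z·σ/√n, so n = (zσ/E)².
At 99% confidence, z = 2.576.
n = (2.576 × 8.9 / 3.79)² = 36.59
Round up: n = 37.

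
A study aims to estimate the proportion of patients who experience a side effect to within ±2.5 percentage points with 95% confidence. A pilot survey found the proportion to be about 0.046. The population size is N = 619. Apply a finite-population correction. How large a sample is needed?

For a proportion with margin E = 0.025 at 95% confidence, z = 1.960.
n = p̂(1−p̂)(z/E)² = 0.046 × 0.954 × (1.960/0.025)² = 269.74 — call this n₀.
Finite-population correction with N = 619: n = n₀ / (1 + (n₀−1)/N) = 269.74 / 1.434 = 188.10
Round up: n = 189.

n = 189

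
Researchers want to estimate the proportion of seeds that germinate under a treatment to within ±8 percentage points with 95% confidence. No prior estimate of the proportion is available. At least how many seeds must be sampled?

151

For a proportion with margin E = 0.08 at 95% confidence, z = 1.960.
With no prior estimate, use p = 0.5, which maximizes p(1−p) at 0.25.
n = 0.25 × (z/E)² = 0.25 × (1.960/0.08)² = 150.06
Round up: n = 151.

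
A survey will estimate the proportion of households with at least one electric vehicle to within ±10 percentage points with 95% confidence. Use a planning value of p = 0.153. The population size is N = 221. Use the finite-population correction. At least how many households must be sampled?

41

For a proportion with margin E = 0.1 at 95% confidence, z = 1.960.
n = p̂(1−p̂)(z/E)² = 0.153 × 0.847 × (1.960/0.1)² = 49.78 — call this n₀.
Finite-population correction with N = 221: n = n₀ / (1 + (n₀−1)/N) = 49.78 / 1.221 = 40.77
Round up: n = 41.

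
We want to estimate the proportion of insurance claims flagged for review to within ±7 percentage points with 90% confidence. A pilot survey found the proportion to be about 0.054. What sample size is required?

For a proportion with margin E = 0.07 at 90% confidence, z = 1.645.
n = p̂(1−p̂)(z/E)² = 0.054 × 0.946 × (1.645/0.07)² = 28.21
Round up: n = 29.

29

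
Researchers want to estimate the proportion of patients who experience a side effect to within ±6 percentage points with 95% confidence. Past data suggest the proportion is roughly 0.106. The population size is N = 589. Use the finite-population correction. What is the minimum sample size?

87

For a proportion with margin E = 0.06 at 95% confidence, z = 1.960.
n = p̂(1−p̂)(z/E)² = 0.106 × 0.894 × (1.960/0.06)² = 101.12 — call this n₀.
Finite-population correction with N = 589: n = n₀ / (1 + (n₀−1)/N) = 101.12 / 1.17 = 86.43
Round up: n = 87.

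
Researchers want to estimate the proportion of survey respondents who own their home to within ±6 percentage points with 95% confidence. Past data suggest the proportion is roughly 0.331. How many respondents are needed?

For a proportion with margin E = 0.06 at 95% confidence, z = 1.960.
n = p̂(1−p̂)(z/E)² = 0.331 × 0.669 × (1.960/0.06)² = 236.30
Round up: n = 237.

237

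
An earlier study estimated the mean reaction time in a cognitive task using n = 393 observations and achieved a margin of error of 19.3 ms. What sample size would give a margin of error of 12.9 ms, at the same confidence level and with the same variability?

Margin of error scales as 1/√n, so n₂ = n₁·(E₁/E₂)².
n₂ = 393 × (19.3/12.9)² = 393 × 2.238 = 879.53
Round up: n₂ = 880.

880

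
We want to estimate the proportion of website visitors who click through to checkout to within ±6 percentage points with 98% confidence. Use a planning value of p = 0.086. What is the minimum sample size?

n = 119

For a proportion with margin E = 0.06 at 98% confidence, z = 2.326.
n = p̂(1−p̂)(z/E)² = 0.086 × 0.914 × (2.326/0.06)² = 118.13
Round up: n = 119.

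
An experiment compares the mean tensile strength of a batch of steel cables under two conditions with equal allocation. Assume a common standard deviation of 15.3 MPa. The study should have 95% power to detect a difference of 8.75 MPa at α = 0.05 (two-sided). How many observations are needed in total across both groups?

160 total

For two equal groups, n per group = 2·((z_{α/2} + z_β)·σ/δ)².
z_{α/2} = 1.960; z_β = 1.645 (power 95%).
n = 2 × (3.605 × 15.3 / 8.75)² = 2 × 39.74 = 79.48
Round up: n = 80 per group.
Total across both groups: 2 × 80 = 160.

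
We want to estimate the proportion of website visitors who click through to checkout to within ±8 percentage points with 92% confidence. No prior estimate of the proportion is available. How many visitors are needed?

For a proportion with margin E = 0.08 at 92% confidence, z = 1.751.
With no prior estimate, use p = 0.5, which maximizes p(1−p) at 0.25.
n = 0.25 × (z/E)² = 0.25 × (1.751/0.08)² = 119.77
Round up: n = 120.

120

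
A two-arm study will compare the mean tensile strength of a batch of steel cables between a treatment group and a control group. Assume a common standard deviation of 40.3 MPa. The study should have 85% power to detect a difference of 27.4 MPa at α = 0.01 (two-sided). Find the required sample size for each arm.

For two equal groups, n per group = 2·((z_{α/2} + z_β)·σ/δ)².
z_{α/2} = 2.576; z_β = 1.036 (power 85%).
n = 2 × (3.612 × 40.3 / 27.4)² = 2 × 28.22 = 56.44
Round up: n = 57 per group.

57 per group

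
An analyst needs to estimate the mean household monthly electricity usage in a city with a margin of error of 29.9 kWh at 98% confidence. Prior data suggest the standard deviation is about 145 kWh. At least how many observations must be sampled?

For a mean, the margin of error is E = z·σ/√n, so n = (zσ/E)².
At 98% confidence, z = 2.326.
n = (2.326 × 145 / 29.9)² = 127.24
Round up: n = 128.

128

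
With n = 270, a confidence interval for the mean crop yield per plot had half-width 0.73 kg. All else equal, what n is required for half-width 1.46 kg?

n = 68

Margin of error scales as 1/√n, so n₂ = n₁·(E₁/E₂)².
n₂ = 270 × (0.73/1.46)² = 270 × 0.25 = 67.50
Round up: n₂ = 68.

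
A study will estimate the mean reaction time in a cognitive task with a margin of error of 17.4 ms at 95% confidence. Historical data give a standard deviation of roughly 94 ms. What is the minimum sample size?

113

For a mean, the margin of error is E = z·σ/√n, so n = (zσ/E)².
At 95% confidence, z = 1.960.
n = (1.960 × 94 / 17.4)² = 112.12
Round up: n = 113.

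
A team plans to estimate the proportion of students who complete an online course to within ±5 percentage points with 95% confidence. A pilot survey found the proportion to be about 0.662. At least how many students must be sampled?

344

For a proportion with margin E = 0.05 at 95% confidence, z = 1.960.
n = p̂(1−p̂)(z/E)² = 0.662 × 0.338 × (1.960/0.05)² = 343.83
Round up: n = 344.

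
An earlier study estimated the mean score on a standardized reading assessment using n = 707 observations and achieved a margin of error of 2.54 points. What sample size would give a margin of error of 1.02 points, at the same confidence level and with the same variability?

n = 4385

Margin of error scales as 1/√n, so n₂ = n₁·(E₁/E₂)².
n₂ = 707 × (2.54/1.02)² = 707 × 6.201 = 4384.11
Round up: n₂ = 4385.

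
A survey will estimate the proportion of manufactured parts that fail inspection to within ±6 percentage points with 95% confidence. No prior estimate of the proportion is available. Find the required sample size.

For a proportion with margin E = 0.06 at 95% confidence, z = 1.960.
With no prior estimate, use p = 0.5, which maximizes p(1−p) at 0.25.
n = 0.25 × (z/E)² = 0.25 × (1.960/0.06)² = 266.78
Round up: n = 267.

267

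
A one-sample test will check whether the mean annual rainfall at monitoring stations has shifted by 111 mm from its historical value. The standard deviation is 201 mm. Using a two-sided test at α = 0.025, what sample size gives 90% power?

For a one-sample z-test, n = ((z_{α/2} + z_β)·σ/δ)².
z_{α/2} = 2.241 (two-sided α = 0.025); z_β = 1.282 (power 90% → β = 0.1).
n = (3.523 × 201 / 111)² = 40.70
Round up: n = 41.

41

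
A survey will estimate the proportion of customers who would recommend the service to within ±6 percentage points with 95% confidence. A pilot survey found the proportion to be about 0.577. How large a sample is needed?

261

For a proportion with margin E = 0.06 at 95% confidence, z = 1.960.
n = p̂(1−p̂)(z/E)² = 0.577 × 0.423 × (1.960/0.06)² = 260.45
Round up: n = 261.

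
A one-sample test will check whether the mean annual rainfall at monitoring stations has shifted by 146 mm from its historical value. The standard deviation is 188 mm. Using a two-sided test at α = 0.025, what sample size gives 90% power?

21

For a one-sample z-test, n = ((z_{α/2} + z_β)·σ/δ)².
z_{α/2} = 2.241 (two-sided α = 0.025); z_β = 1.282 (power 90% → β = 0.1).
n = (3.523 × 188 / 146)² = 20.58
Round up: n = 21.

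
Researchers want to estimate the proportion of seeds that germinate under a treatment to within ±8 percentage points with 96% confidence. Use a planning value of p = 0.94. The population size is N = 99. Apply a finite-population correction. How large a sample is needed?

For a proportion with margin E = 0.08 at 96% confidence, z = 2.054.
n = p̂(1−p̂)(z/E)² = 0.94 × 0.06 × (2.054/0.08)² = 37.18 — call this n₀.
Finite-population correction with N = 99: n = n₀ / (1 + (n₀−1)/N) = 37.18 / 1.365 = 27.24
Round up: n = 28.

28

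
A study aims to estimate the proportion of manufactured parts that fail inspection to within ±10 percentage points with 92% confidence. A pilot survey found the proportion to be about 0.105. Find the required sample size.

For a proportion with margin E = 0.1 at 92% confidence, z = 1.751.
n = p̂(1−p̂)(z/E)² = 0.105 × 0.895 × (1.751/0.1)² = 28.81
Round up: n = 29.

n = 29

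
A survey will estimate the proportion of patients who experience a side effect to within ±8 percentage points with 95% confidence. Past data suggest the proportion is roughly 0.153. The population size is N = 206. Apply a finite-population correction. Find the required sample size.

For a proportion with margin E = 0.08 at 95% confidence, z = 1.960.
n = p̂(1−p̂)(z/E)² = 0.153 × 0.847 × (1.960/0.08)² = 77.79 — call this n₀.
Finite-population correction with N = 206: n = n₀ / (1 + (n₀−1)/N) = 77.79 / 1.373 = 56.66
Round up: n = 57.

n = 57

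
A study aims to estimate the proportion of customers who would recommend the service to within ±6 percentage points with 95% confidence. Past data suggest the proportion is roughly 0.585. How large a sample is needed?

For a proportion with margin E = 0.06 at 95% confidence, z = 1.960.
n = p̂(1−p̂)(z/E)² = 0.585 × 0.415 × (1.960/0.06)² = 259.07
Round up: n = 260.

n = 260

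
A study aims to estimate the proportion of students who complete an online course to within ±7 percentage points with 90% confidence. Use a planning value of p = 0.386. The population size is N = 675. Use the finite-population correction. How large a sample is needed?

For a proportion with margin E = 0.07 at 90% confidence, z = 1.645.
n = p̂(1−p̂)(z/E)² = 0.386 × 0.614 × (1.645/0.07)² = 130.89 — call this n₀.
Finite-population correction with N = 675: n = n₀ / (1 + (n₀−1)/N) = 130.89 / 1.192 = 109.81
Round up: n = 110.

110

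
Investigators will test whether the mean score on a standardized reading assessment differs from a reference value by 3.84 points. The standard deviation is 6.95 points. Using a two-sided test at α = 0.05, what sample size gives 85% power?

For a one-sample z-test, n = ((z_{α/2} + z_β)·σ/δ)².
z_{α/2} = 1.960 (two-sided α = 0.05); z_β = 1.036 (power 85% → β = 0.15).
n = (2.996 × 6.95 / 3.84)² = 29.40
Round up: n = 30.

30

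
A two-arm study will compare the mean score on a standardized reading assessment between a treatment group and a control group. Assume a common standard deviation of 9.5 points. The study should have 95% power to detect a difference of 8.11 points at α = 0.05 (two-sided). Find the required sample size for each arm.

36 per group

For two equal groups, n per group = 2·((z_{α/2} + z_β)·σ/δ)².
z_{α/2} = 1.960; z_β = 1.645 (power 95%).
n = 2 × (3.605 × 9.5 / 8.11)² = 2 × 17.83 = 35.66
Round up: n = 36 per group.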